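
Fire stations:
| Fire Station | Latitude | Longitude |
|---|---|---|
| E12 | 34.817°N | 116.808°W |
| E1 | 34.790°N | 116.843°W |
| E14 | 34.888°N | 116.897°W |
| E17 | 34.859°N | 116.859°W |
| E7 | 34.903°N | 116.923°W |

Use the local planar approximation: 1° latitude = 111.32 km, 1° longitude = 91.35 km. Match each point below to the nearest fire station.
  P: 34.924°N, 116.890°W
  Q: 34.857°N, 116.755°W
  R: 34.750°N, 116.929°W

P at 34.924°N, 116.890°W:
  E12: √((-0.107·111.32)² + (0.082·91.35)²) = √(141.87764 + 56.11059) = 14.071 km
  E1: √((-0.134·111.32)² + (0.047·91.35)²) = √(222.51331 + 18.43371) = 15.522 km
  E14: √((-0.036·111.32)² + (-0.007·91.35)²) = √(16.06022 + 0.40890) = 4.058 km
  E17: √((-0.065·111.32)² + (0.031·91.35)²) = √(52.35680 + 8.01937) = 7.770 km
  E7: √((-0.021·111.32)² + (-0.033·91.35)²) = √(5.46493 + 9.08751) = 3.815 km
  → nearest: E7 (3.815 km)
Q at 34.857°N, 116.755°W:
  E12: √((-0.040·111.32)² + (-0.053·91.35)²) = √(19.82743 + 23.44061) = 6.578 km
  E1: √((-0.067·111.32)² + (-0.088·91.35)²) = √(55.62833 + 64.62231) = 10.966 km
  E14: √((0.031·111.32)² + (-0.142·91.35)²) = √(11.90885 + 168.26500) = 13.423 km
  E17: √((0.002·111.32)² + (-0.104·91.35)²) = √(0.04957 + 90.25760) = 9.503 km
  E7: √((0.046·111.32)² + (-0.168·91.35)²) = √(26.22177 + 235.52427) = 16.179 km
  → nearest: E12 (6.578 km)
R at 34.750°N, 116.929°W:
  E12: √((0.067·111.32)² + (0.121·91.35)²) = √(55.62833 + 122.17655) = 13.334 km
  E1: √((0.040·111.32)² + (0.086·91.35)²) = √(19.82743 + 61.71831) = 9.030 km
  E14: √((0.138·111.32)² + (0.032·91.35)²) = √(235.99596 + 8.54510) = 15.638 km
  E17: √((0.109·111.32)² + (0.070·91.35)²) = √(147.23104 + 40.88963) = 13.716 km
  E7: √((0.153·111.32)² + (0.006·91.35)²) = √(290.08766 + 0.30041) = 17.041 km
  → nearest: E1 (9.030 km)

P→E7; Q→E12; R→E1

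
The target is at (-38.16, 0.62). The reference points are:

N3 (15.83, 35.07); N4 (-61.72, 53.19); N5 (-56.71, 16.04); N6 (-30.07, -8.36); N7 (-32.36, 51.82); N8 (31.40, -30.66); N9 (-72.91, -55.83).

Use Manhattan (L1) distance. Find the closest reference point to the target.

N6

Distances from (-38.16, 0.62):
N3: |53.99| + |34.45| = 53.99 + 34.45 = 88.44
N4: |-23.56| + |52.57| = 23.56 + 52.57 = 76.13
N5: |-18.55| + |15.42| = 18.55 + 15.42 = 33.97
N6: |8.09| + |-8.98| = 8.09 + 8.98 = 17.07
N7: |5.80| + |51.20| = 5.80 + 51.20 = 57.00
N8: |69.56| + |-31.28| = 69.56 + 31.28 = 100.84
N9: |-34.75| + |-56.45| = 34.75 + 56.45 = 91.20
Minimum: N6 at 17.07.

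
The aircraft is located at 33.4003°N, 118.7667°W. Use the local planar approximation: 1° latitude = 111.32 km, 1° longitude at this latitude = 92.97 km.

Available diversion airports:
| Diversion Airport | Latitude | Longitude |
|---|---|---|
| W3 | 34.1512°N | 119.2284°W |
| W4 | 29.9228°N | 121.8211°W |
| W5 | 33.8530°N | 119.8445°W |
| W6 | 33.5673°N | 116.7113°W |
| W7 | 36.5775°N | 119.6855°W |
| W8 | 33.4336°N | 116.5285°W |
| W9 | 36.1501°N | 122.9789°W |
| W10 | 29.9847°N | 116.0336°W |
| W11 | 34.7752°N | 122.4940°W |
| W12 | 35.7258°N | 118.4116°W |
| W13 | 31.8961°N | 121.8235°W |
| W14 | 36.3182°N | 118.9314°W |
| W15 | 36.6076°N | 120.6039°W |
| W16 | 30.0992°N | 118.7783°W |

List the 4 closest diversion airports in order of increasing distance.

W3, W5, W6, W8

Distances from 33.4003°N, 118.7667°W:
W3: 93.9671 km
W4: 480.0998 km
W5: 112.1618 km
W6: 191.9927 km
W7: 363.8550 km
W8: 208.1185 km
W9: 497.0503 km
W10: 457.3135 km
W11: 378.8225 km
W12: 260.9712 km
W13: 329.8530 km
W14: 325.1813 km
W15: 395.7895 km
W16: 367.4800 km
Sorted: W3 (93.9671 km) < W5 (112.1618 km) < W6 (191.9927 km) < W8 (208.1185 km) < W12 (260.9712 km) < W14 (325.1813 km) < …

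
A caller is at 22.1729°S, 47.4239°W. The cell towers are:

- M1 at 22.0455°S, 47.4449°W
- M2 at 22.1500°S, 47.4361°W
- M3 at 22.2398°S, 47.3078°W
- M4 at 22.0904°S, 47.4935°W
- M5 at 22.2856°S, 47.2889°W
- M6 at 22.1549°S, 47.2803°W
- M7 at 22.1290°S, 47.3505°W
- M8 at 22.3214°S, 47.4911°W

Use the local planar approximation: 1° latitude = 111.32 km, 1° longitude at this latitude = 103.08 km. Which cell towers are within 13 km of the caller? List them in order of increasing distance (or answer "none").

Distances from 22.1729°S, 47.4239°W:
M1: 14.3464 km
M2: 2.8425 km
M3: 14.0956 km
M4: 11.6540 km
M5: 18.7362 km
M6: 14.9373 km
M7: 9.0071 km
M8: 17.9237 km
Threshold 13 km: M2 (2.8425 km), M7 (9.0071 km), M4 (11.6540 km) are within range.

M2, M7, M4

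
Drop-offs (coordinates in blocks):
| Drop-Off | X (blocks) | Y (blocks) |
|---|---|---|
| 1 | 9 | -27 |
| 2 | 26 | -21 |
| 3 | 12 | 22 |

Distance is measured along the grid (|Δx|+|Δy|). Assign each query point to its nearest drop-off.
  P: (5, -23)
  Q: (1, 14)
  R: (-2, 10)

P at (5, -23):
  1: 8 blocks
  2: 23 blocks
  3: 52 blocks
  → nearest: 1 (8 blocks)
Q at (1, 14):
  1: 49 blocks
  2: 60 blocks
  3: 19 blocks
  → nearest: 3 (19 blocks)
R at (-2, 10):
  1: 48 blocks
  2: 59 blocks
  3: 26 blocks
  → nearest: 3 (26 blocks)

P→1; Q→3; R→3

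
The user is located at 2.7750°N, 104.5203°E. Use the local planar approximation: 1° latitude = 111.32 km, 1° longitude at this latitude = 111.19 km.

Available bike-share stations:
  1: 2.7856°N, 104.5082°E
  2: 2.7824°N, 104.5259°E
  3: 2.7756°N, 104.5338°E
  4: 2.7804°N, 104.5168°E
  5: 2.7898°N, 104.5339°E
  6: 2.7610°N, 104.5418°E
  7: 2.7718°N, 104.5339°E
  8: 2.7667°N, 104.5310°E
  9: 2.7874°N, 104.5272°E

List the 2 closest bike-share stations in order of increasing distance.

Distances from 2.7750°N, 104.5203°E:
1: √((0.0106·111.32)² + (-0.0121·111.19)²) = √(1.392381 + 1.810098) = 1.7895 km
2: √((0.0074·111.32)² + (0.0056·111.19)²) = √(0.678594 + 0.387710) = 1.0326 km
3: √((0.0006·111.32)² + (0.0135·111.19)²) = √(0.004461 + 2.253196) = 1.5026 km
4: √((0.0054·111.32)² + (-0.0035·111.19)²) = √(0.361355 + 0.151449) = 0.7161 km
5: √((0.0148·111.32)² + (0.0136·111.19)²) = √(2.714375 + 2.286700) = 2.2363 km
6: √((-0.0140·111.32)² + (0.0215·111.19)²) = √(2.428860 + 5.714897) = 2.8537 km
7: √((-0.0032·111.32)² + (0.0136·111.19)²) = √(0.126896 + 2.286700) = 1.5536 km
8: √((-0.0083·111.32)² + (0.0107·111.19)²) = √(0.853695 + 1.415465) = 1.5064 km
9: √((0.0124·111.32)² + (0.0069·111.19)²) = √(1.905416 + 0.588613) = 1.5792 km
Sorted: 4 (0.7161 km) < 2 (1.0326 km) < 3 (1.5026 km) < 8 (1.5064 km) < …

4, 2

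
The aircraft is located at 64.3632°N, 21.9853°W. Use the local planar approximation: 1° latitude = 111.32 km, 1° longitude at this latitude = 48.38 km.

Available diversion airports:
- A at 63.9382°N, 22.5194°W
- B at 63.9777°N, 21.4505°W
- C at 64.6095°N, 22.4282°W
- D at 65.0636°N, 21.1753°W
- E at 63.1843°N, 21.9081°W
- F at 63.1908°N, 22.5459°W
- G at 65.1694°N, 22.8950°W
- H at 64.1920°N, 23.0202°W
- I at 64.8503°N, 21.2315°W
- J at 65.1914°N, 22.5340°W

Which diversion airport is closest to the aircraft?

C

Distances from 64.3632°N, 21.9853°W:
A: √((-0.4250·111.32)² + (-0.5341·48.38)²) = √(2238.330721 + 667.693093) = 53.9075 km
B: √((-0.3855·111.32)² + (0.5348·48.38)²) = √(1841.599380 + 669.444419) = 50.1103 km
C: √((0.2463·111.32)² + (-0.4429·48.38)²) = √(751.753085 + 459.137842) = 34.7979 km
D: √((0.7004·111.32)² + (0.8100·48.38)²) = √(6079.091358 + 1535.683669) = 87.2627 km
E: √((-1.1789·111.32)² + (0.0772·48.38)²) = √(17222.664071 + 13.949747) = 131.2883 km
F: √((-1.1724·111.32)² + (-0.5606·48.38)²) = √(17033.269382 + 735.593554) = 133.2999 km
G: √((0.8062·111.32)² + (-0.9097·48.38)²) = √(8054.377543 + 1936.993295) = 99.9568 km
H: √((-0.1712·111.32)² + (-1.0349·48.38)²) = √(363.206754 + 2506.850887) = 53.5729 km
I: √((0.4871·111.32)² + (0.7538·48.38)²) = √(2940.239139 + 1329.976583) = 65.3469 km
J: √((0.8282·111.32)² + (-0.5487·48.38)²) = √(8499.959328 + 704.695744) = 95.9409 km
Minimum: C at 34.7979 km.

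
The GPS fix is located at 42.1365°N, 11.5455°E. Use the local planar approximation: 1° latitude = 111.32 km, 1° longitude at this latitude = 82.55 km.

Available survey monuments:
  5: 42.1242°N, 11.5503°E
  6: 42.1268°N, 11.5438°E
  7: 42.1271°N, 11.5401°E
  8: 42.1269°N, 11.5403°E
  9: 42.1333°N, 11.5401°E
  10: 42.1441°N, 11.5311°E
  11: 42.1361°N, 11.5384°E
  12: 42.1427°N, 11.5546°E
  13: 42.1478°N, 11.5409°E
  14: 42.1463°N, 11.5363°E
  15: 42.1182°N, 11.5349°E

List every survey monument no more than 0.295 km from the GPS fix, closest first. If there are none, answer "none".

Distances from 42.1365°N, 11.5455°E:
5: √((-0.0123·111.32)² + (0.0048·82.55)²) = √(1.874807 + 0.157006) = 1.4254 km
6: √((-0.0097·111.32)² + (-0.0017·82.55)²) = √(1.165977 + 0.019694) = 1.0889 km
7: √((-0.0094·111.32)² + (-0.0054·82.55)²) = √(1.094970 + 0.198711) = 1.1374 km
8: √((-0.0096·111.32)² + (-0.0052·82.55)²) = √(1.142060 + 0.184264) = 1.1517 km
9: √((-0.0032·111.32)² + (-0.0054·82.55)²) = √(0.126896 + 0.198711) = 0.5706 km
10: √((0.0076·111.32)² + (-0.0144·82.55)²) = √(0.715770 + 1.413055) = 1.4590 km
11: √((-0.0004·111.32)² + (-0.0071·82.55)²) = √(0.001983 + 0.343519) = 0.5878 km
12: √((0.0062·111.32)² + (0.0091·82.55)²) = √(0.476354 + 0.564309) = 1.0201 km
13: √((0.0113·111.32)² + (-0.0046·82.55)²) = √(1.582353 + 0.144195) = 1.3140 km
14: √((0.0098·111.32)² + (-0.0092·82.55)²) = √(1.190141 + 0.576779) = 1.3293 km
15: √((-0.0183·111.32)² + (-0.0106·82.55)²) = √(4.150005 + 0.765678) = 2.2171 km
Threshold 0.295 km: none within range.

none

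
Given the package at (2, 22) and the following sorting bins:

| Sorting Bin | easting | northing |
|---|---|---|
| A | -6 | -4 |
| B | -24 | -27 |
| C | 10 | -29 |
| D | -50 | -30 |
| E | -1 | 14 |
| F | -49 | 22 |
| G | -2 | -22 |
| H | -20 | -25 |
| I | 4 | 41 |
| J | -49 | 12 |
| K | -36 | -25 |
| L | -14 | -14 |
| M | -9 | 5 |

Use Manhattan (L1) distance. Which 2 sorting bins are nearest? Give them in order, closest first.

Distances from (2, 22):
A: 34
B: 75
C: 59
D: 104
E: 11
F: 51
G: 48
H: 69
I: 21
J: 61
K: 85
L: 52
M: 28
Sorted: E (11) < I (21) < M (28) < A (34) < …

E, I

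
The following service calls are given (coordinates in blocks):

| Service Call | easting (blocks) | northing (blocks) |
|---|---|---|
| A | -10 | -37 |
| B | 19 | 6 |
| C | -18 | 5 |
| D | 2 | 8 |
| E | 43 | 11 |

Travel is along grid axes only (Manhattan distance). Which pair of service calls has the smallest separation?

Pairwise distances:
A–B: 72 blocks
A–C: 50 blocks
A–D: 57 blocks
A–E: 101 blocks
B–C: 38 blocks
B–D: 19 blocks
B–E: 29 blocks
C–D: 23 blocks
C–E: 67 blocks
D–E: 44 blocks
Closest pair: B–D at 19 blocks.

B and D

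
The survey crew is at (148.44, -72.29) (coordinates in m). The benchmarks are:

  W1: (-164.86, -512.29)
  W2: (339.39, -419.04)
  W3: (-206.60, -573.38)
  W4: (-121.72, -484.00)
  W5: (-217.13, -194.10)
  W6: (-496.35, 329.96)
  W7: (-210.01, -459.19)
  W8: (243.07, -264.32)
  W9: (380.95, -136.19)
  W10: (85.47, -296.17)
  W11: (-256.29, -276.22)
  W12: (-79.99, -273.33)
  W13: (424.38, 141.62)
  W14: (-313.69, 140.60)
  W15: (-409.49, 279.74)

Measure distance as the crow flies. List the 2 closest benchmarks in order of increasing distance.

Distances from (148.44, -72.29):
W1: √((-313.30)² + (-440.00)²) = √(98156.8900 + 193600.0000) = 540.15 m
W2: √((190.95)² + (-346.75)²) = √(36461.9025 + 120235.5625) = 395.85 m
W3: √((-355.04)² + (-501.09)²) = √(126053.4016 + 251091.1881) = 614.12 m
W4: √((-270.16)² + (-411.71)²) = √(72986.4256 + 169505.1241) = 492.43 m
W5: √((-365.57)² + (-121.81)²) = √(133641.4249 + 14837.6761) = 385.33 m
W6: √((-644.79)² + (402.25)²) = √(415754.1441 + 161805.0625) = 759.97 m
W7: √((-358.45)² + (-386.90)²) = √(128486.4025 + 149691.6100) = 527.43 m
W8: √((94.63)² + (-192.03)²) = √(8954.8369 + 36875.5209) = 214.08 m
W9: √((232.51)² + (-63.90)²) = √(54060.9001 + 4083.2100) = 241.13 m
W10: √((-62.97)² + (-223.88)²) = √(3965.2209 + 50122.2544) = 232.57 m
W11: √((-404.73)² + (-203.93)²) = √(163806.3729 + 41587.4449) = 453.20 m
W12: √((-228.43)² + (-201.04)²) = √(52180.2649 + 40417.0816) = 304.30 m
W13: √((275.94)² + (213.91)²) = √(76142.8836 + 45757.4881) = 349.14 m
W14: √((-462.13)² + (212.89)²) = √(213564.1369 + 45322.1521) = 508.81 m
W15: √((-557.93)² + (352.03)²) = √(311285.8849 + 123925.1209) = 659.71 m
Sorted: W8 (214.08 m) < W10 (232.57 m) < W9 (241.13 m) < W12 (304.30 m) < …

W8, W10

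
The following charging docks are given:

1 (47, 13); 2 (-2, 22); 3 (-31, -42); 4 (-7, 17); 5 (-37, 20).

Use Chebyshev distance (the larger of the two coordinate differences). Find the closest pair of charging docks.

Pairwise distances:
1–2: 49
1–3: 78
1–4: 54
1–5: 84
2–3: 64
2–4: 5
2–5: 35
3–4: 59
3–5: 62
4–5: 30
Closest pair: 2–4 at 5.

2 and 4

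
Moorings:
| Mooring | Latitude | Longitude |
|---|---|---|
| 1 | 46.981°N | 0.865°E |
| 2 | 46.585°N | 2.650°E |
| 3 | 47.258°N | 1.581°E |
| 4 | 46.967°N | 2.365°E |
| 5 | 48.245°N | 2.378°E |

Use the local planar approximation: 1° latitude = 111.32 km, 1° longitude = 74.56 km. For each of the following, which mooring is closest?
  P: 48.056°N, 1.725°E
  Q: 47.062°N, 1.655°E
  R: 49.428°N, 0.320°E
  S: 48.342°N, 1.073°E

P at 48.056°N, 1.725°E:
  1: √((-1.075·111.32)² + (-0.860·74.56)²) = √(14320.66956 + 4111.57959) = 135.765 km
  2: √((-1.471·111.32)² + (0.925·74.56)²) = √(26814.62580 + 4756.58502) = 177.683 km
  3: √((-0.798·111.32)² + (-0.144·74.56)²) = √(7891.36585 + 115.27544) = 89.480 km
  4: √((-1.089·111.32)² + (0.640·74.56)²) = √(14696.10191 + 2277.04570) = 130.281 km
  5: √((0.189·111.32)² + (0.653·74.56)²) = √(442.65972 + 2370.49018) = 53.039 km
  → nearest: 5 (53.039 km)
Q at 47.062°N, 1.655°E:
  1: √((-0.081·111.32)² + (-0.790·74.56)²) = √(81.30485 + 3469.49273) = 59.589 km
  2: √((-0.477·111.32)² + (0.995·74.56)²) = √(2819.57177 + 5503.74064) = 91.232 km
  3: √((0.196·111.32)² + (-0.074·74.56)²) = √(476.05654 + 30.44214) = 22.506 km
  4: √((-0.095·111.32)² + (0.710·74.56)²) = √(111.83909 + 2802.38949) = 53.984 km
  5: √((1.183·111.32)² + (0.723·74.56)²) = √(17342.66698 + 2905.95171) = 142.298 km
  → nearest: 3 (22.506 km)
R at 49.428°N, 0.320°E:
  1: √((-2.447·111.32)² + (0.545·74.56)²) = √(74201.78179 + 1651.21948) = 275.414 km
  2: √((-2.843·111.32)² + (2.330·74.56)²) = √(100161.33738 + 30180.30614) = 361.029 km
  3: √((-2.170·111.32)² + (1.261·74.56)²) = √(58353.35935 + 8839.79049) = 259.216 km
  4: √((-2.461·111.32)² + (2.045·74.56)²) = √(75053.27068 + 23248.68662) = 313.531 km
  5: √((-1.183·111.32)² + (2.058·74.56)²) = √(17342.66698 + 23545.20844) = 202.208 km
  → nearest: 5 (202.208 km)
S at 48.342°N, 1.073°E:
  1: √((-1.361·111.32)² + (-0.208·74.56)²) = √(22954.22560 + 240.51295) = 152.298 km
  2: √((-1.757·111.32)² + (1.577·74.56)²) = √(38255.15080 + 13825.31978) = 228.211 km
  3: √((-1.084·111.32)² + (0.508·74.56)²) = √(14561.46128 + 1434.62774) = 126.476 km
  4: √((-1.375·111.32)² + (1.292·74.56)²) = √(23428.89423 + 9279.76175) = 180.855 km
  5: √((-0.097·111.32)² + (1.305·74.56)²) = √(116.59767 + 9467.44568) = 97.898 km
  → nearest: 5 (97.898 km)

P→5; Q→3; R→5; S→5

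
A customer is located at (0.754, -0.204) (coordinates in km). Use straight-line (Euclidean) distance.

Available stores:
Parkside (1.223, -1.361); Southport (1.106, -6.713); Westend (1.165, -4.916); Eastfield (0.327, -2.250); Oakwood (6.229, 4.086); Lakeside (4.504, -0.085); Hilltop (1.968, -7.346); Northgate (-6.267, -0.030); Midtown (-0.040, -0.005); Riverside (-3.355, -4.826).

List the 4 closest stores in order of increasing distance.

Midtown, Parkside, Eastfield, Lakeside

Distances from (0.754, -0.204):
Parkside: √((0.469)² + (-1.157)²) = √(0.21996 + 1.33865) = 1.248 km
Southport: √((0.352)² + (-6.509)²) = √(0.12390 + 42.36708) = 6.519 km
Westend: √((0.411)² + (-4.712)²) = √(0.16892 + 22.20294) = 4.730 km
Eastfield: √((-0.427)² + (-2.046)²) = √(0.18233 + 4.18612) = 2.090 km
Oakwood: √((5.475)² + (4.290)²) = √(29.97562 + 18.40410) = 6.956 km
Lakeside: √((3.750)² + (0.119)²) = √(14.06250 + 0.01416) = 3.752 km
Hilltop: √((1.214)² + (-7.142)²) = √(1.47380 + 51.00816) = 7.244 km
Northgate: √((-7.021)² + (0.174)²) = √(49.29444 + 0.03028) = 7.023 km
Midtown: √((-0.794)² + (0.199)²) = √(0.63044 + 0.03960) = 0.819 km
Riverside: √((-4.109)² + (-4.622)²) = √(16.88388 + 21.36288) = 6.184 km
Sorted: Midtown (0.819 km) < Parkside (1.248 km) < Eastfield (2.090 km) < Lakeside (3.752 km) < Westend (4.730 km) < Riverside (6.184 km) < …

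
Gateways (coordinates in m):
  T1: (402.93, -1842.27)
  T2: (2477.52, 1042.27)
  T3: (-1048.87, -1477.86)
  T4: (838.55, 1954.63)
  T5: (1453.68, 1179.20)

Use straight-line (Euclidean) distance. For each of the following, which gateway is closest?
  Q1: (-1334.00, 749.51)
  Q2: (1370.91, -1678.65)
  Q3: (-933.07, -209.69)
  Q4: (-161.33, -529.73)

Q1 at (-1334.00, 749.51):
  T1: 3119.98 m
  T2: 3822.75 m
  T3: 2245.55 m
  T4: 2484.41 m
  T5: 2820.60 m
  → nearest: T3 (2245.55 m)
Q2 at (1370.91, -1678.65):
  T1: 981.71 m
  T2: 2937.34 m
  T3: 2428.10 m
  T4: 3672.07 m
  T5: 2859.05 m
  → nearest: T1 (981.71 m)
Q3 at (-933.07, -209.69):
  T1: 2109.55 m
  T2: 3633.12 m
  T3: 1273.45 m
  T4: 2796.95 m
  T5: 2761.45 m
  → nearest: T3 (1273.45 m)
Q4 at (-161.33, -529.73):
  T1: 1428.69 m
  T2: 3071.60 m
  T3: 1298.72 m
  T4: 2678.02 m
  T5: 2351.32 m
  → nearest: T3 (1298.72 m)

Q1→T3; Q2→T1; Q3→T3; Q4→T3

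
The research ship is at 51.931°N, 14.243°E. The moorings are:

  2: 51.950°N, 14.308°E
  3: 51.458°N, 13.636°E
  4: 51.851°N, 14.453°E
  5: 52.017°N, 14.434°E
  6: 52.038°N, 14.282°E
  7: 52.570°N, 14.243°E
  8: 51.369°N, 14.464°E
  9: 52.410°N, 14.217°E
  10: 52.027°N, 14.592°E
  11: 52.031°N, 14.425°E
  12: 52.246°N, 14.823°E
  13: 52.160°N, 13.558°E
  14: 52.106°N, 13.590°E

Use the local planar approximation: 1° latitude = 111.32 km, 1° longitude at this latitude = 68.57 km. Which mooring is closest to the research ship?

Distances from 51.931°N, 14.243°E:
2: √((0.019·111.32)² + (0.065·68.57)²) = √(4.47356 + 19.86529) = 4.933 km
3: √((-0.473·111.32)² + (-0.607·68.57)²) = √(2772.48163 + 1732.39005) = 67.118 km
4: √((-0.080·111.32)² + (0.210·68.57)²) = √(79.30971 + 207.35136) = 16.931 km
5: √((0.086·111.32)² + (0.191·68.57)²) = √(91.65229 + 171.52800) = 16.223 km
6: √((0.107·111.32)² + (0.039·68.57)²) = √(141.87764 + 7.15151) = 12.208 km
7: √((0.639·111.32)² + (0.000·68.57)²) = √(5059.97198 + 0.00000) = 71.133 km
8: √((-0.562·111.32)² + (0.221·68.57)²) = √(3913.98382 + 229.64281) = 64.371 km
9: √((0.479·111.32)² + (-0.026·68.57)²) = √(2843.26554 + 3.17845) = 53.352 km
10: √((0.096·111.32)² + (0.349·68.57)²) = √(114.20598 + 572.68941) = 26.209 km
11: √((0.100·111.32)² + (0.182·68.57)²) = √(123.92142 + 155.74391) = 16.723 km
12: √((0.315·111.32)² + (0.580·68.57)²) = √(1229.61033 + 1581.70062) = 53.022 km
13: √((0.229·111.32)² + (-0.685·68.57)²) = √(649.85634 + 2206.22317) = 53.442 km
14: √((0.175·111.32)² + (-0.653·68.57)²) = √(379.50936 + 2004.90898) = 48.831 km
Minimum: 2 at 4.933 km.

2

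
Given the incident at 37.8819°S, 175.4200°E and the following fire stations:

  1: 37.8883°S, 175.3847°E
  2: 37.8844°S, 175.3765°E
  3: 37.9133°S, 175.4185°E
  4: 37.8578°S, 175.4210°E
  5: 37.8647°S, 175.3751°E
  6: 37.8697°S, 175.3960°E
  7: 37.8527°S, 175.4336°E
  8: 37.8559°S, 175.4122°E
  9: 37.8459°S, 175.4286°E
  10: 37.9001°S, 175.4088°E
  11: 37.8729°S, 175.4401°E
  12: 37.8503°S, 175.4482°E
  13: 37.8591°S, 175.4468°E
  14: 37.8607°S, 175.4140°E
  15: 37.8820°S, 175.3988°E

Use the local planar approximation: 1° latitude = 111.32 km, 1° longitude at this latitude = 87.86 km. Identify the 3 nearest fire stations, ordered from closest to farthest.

Distances from 37.8819°S, 175.4200°E:
1: √((-0.0064·111.32)² + (-0.0353·87.86)²) = √(0.507582 + 9.619042) = 3.1822 km
2: √((-0.0025·111.32)² + (-0.0435·87.86)²) = √(0.077451 + 14.606996) = 3.8320 km
3: √((-0.0314·111.32)² + (-0.0015·87.86)²) = √(12.218157 + 0.017369) = 3.4979 km
4: √((0.0241·111.32)² + (0.0010·87.86)²) = √(7.197480 + 0.007719) = 2.6843 km
5: √((0.0172·111.32)² + (-0.0449·87.86)²) = √(3.666091 + 15.562346) = 4.3850 km
6: √((0.0122·111.32)² + (-0.0240·87.86)²) = √(1.844446 + 4.446363) = 2.5081 km
7: √((0.0292·111.32)² + (0.0136·87.86)²) = √(10.566036 + 1.427776) = 3.4632 km
8: √((0.0260·111.32)² + (-0.0078·87.86)²) = √(8.377088 + 0.469647) = 2.9743 km
9: √((0.0360·111.32)² + (0.0086·87.86)²) = √(16.060217 + 0.570925) = 4.0781 km
10: √((-0.0182·111.32)² + (-0.0112·87.86)²) = √(4.104773 + 0.968319) = 2.2524 km
11: √((0.0090·111.32)² + (0.0201·87.86)²) = √(1.003764 + 3.118707) = 2.0304 km
12: √((0.0316·111.32)² + (0.0282·87.86)²) = √(12.374298 + 6.138759) = 4.3027 km
13: √((0.0228·111.32)² + (0.0268·87.86)²) = √(6.441931 + 5.544367) = 3.4621 km
14: √((0.0212·111.32)² + (-0.0060·87.86)²) = √(5.569524 + 0.277898) = 2.4181 km
15: √((-0.0001·111.32)² + (-0.0212·87.86)²) = √(0.000124 + 3.469398) = 1.8627 km
Sorted: 15 (1.8627 km) < 11 (2.0304 km) < 10 (2.2524 km) < 14 (2.4181 km) < 6 (2.5081 km) < …

15, 11, 10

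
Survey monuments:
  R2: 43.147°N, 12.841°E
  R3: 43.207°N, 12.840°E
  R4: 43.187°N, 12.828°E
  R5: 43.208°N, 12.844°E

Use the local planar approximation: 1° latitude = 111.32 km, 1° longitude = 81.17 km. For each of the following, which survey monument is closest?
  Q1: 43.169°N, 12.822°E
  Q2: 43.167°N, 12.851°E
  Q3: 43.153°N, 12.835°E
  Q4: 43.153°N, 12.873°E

Q1 at 43.169°N, 12.822°E:
  R2: 2.894 km
  R3: 4.475 km
  R4: 2.062 km
  R5: 4.694 km
  → nearest: R4 (2.062 km)
Q2 at 43.167°N, 12.851°E:
  R2: 2.370 km
  R3: 4.541 km
  R4: 2.906 km
  R5: 4.599 km
  → nearest: R2 (2.370 km)
Q3 at 43.153°N, 12.835°E:
  R2: 0.827 km
  R3: 6.025 km
  R4: 3.827 km
  R5: 6.166 km
  → nearest: R2 (0.827 km)
Q4 at 43.153°N, 12.873°E:
  R2: 2.682 km
  R3: 6.581 km
  R4: 5.260 km
  R5: 6.560 km
  → nearest: R2 (2.682 km)

Q1→R4; Q2→R2; Q3→R2; Q4→R2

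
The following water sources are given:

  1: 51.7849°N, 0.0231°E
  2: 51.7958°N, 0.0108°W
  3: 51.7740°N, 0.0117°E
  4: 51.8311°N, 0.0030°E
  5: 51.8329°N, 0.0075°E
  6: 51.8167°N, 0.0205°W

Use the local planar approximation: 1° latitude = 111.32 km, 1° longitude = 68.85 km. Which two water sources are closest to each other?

Pairwise distances:
4–5: 0.3690 km
1–3: 1.4451 km
4–6: 2.2776 km
2–6: 2.4205 km
1–2: 2.6306 km
5–6: 2.6398 km
2–3: 2.8791 km
2–4: 4.0428 km
2–5: 4.3179 km
1–6: 4.6414 km
3–6: 5.2449 km
1–4: 5.3259 km
1–5: 5.4502 km
3–4: 6.3845 km
3–5: 6.5631 km
Closest pair: 4–5 at 0.3690 km.

4 and 5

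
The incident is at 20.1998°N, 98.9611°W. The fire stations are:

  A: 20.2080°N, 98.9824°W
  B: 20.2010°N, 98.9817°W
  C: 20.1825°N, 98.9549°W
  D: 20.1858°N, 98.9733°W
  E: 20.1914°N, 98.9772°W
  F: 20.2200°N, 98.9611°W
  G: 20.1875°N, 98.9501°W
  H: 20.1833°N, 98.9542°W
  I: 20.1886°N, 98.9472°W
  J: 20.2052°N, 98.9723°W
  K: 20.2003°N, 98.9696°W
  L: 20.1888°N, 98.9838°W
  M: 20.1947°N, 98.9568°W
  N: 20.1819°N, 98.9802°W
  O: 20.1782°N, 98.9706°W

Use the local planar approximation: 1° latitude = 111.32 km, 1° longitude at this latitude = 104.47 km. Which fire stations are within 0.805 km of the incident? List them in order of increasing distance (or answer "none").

M

Distances from 20.1998°N, 98.9611°W:
A: 2.4052 km
B: 2.1562 km
C: 2.0318 km
D: 2.0133 km
E: 1.9244 km
F: 2.2487 km
G: 1.7876 km
H: 1.9732 km
I: 1.9139 km
J: 1.3154 km
K: 0.8897 km
L: 2.6690 km
M: 0.7240 km
N: 2.8199 km
O: 2.6013 km
Threshold 0.805 km: M (0.7240 km) is within range.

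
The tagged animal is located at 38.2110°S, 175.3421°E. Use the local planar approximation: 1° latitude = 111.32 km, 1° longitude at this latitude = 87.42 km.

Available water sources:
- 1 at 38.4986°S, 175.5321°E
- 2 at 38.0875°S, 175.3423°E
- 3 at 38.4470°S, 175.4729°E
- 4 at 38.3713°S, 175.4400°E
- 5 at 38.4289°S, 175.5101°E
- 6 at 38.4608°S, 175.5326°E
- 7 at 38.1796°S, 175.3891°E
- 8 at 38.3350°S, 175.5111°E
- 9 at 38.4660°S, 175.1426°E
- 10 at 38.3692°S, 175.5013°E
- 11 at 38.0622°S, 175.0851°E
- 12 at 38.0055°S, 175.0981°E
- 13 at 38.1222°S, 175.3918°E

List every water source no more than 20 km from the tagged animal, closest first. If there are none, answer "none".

7, 13, 2, 4

Distances from 38.2110°S, 175.3421°E:
1: √((-0.2876·111.32)² + (0.1900·87.42)²) = √(1025.000692 + 275.885456) = 36.0678 km
2: √((0.1235·111.32)² + (0.0002·87.42)²) = √(189.008054 + 0.000306) = 13.7480 km
3: √((-0.2360·111.32)² + (0.1308·87.42)²) = √(690.192763 + 130.748614) = 28.6521 km
4: √((-0.1603·111.32)² + (0.0979·87.42)²) = √(318.429606 + 73.246519) = 19.7908 km
5: √((-0.2179·111.32)² + (0.1680·87.42)²) = √(588.384002 + 215.695045) = 28.3563 km
6: √((-0.2498·111.32)² + (0.1905·87.42)²) = √(773.270181 + 277.339395) = 32.4131 km
7: √((0.0314·111.32)² + (0.0470·87.42)²) = √(12.218157 + 16.881744) = 5.3944 km
8: √((-0.1240·111.32)² + (0.1690·87.42)²) = √(190.541582 + 218.270485) = 20.2191 km
9: √((-0.2550·111.32)² + (-0.1995·87.42)²) = √(805.799060 + 304.163715) = 33.3161 km
10: √((-0.1582·111.32)² + (0.1592·87.42)²) = √(310.141122 + 193.690237) = 22.4462 km
11: √((0.1488·111.32)² + (-0.2570·87.42)²) = √(274.379877 + 504.763393) = 27.9131 km
12: √((0.2055·111.32)² + (-0.2440·87.42)²) = √(523.323272 + 454.989377) = 31.2780 km
13: √((0.0888·111.32)² + (0.0497·87.42)²) = √(97.717495 + 18.877061) = 10.7979 km
Threshold 20 km: 7 (5.3944 km), 13 (10.7979 km), 2 (13.7480 km), 4 (19.7908 km) are within range.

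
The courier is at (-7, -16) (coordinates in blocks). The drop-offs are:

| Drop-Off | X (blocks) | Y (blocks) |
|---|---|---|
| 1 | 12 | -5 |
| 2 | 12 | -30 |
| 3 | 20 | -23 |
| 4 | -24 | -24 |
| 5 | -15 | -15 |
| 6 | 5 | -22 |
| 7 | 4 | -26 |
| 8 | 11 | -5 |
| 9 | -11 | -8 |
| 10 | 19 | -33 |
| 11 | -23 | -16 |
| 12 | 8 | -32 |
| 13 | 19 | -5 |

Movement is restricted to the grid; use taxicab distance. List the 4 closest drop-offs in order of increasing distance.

5, 9, 11, 6

Distances from (-7, -16):
1: 30 blocks
2: 33 blocks
3: 34 blocks
4: 25 blocks
5: 9 blocks
6: 18 blocks
7: 21 blocks
8: 29 blocks
9: 12 blocks
10: 43 blocks
11: 16 blocks
12: 31 blocks
13: 37 blocks
Sorted: 5 (9 blocks) < 9 (12 blocks) < 11 (16 blocks) < 6 (18 blocks) < 7 (21 blocks) < 4 (25 blocks) < …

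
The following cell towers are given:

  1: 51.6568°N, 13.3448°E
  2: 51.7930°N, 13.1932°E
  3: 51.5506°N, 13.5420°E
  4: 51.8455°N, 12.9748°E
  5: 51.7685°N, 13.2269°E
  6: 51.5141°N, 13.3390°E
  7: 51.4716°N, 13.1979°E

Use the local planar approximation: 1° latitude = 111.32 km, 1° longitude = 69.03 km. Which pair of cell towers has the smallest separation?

Pairwise distances:
1–2: √((0.1362·111.32)² + (-0.1516·69.03)²) = √(229.879694 + 109.515137) = 18.4227 km
1–3: √((-0.1062·111.32)² + (0.1972·69.03)²) = √(139.764035 + 185.306037) = 18.0297 km
1–4: √((0.1887·111.32)² + (-0.3700·69.03)²) = √(441.255565 + 652.347789) = 33.0697 km
1–5: √((0.1117·111.32)² + (-0.1179·69.03)²) = √(154.615398 + 66.237412) = 14.8611 km
1–6: √((-0.1427·111.32)² + (-0.0058·69.03)²) = √(252.344789 + 0.160299) = 15.8904 km
1–7: √((-0.1852·111.32)² + (-0.1469·69.03)²) = √(425.038588 + 102.829882) = 22.9754 km
2–3: √((-0.2424·111.32)² + (0.3488·69.03)²) = √(728.134529 + 579.733904) = 36.1645 km
2–4: √((0.0525·111.32)² + (-0.2184·69.03)²) = √(34.155842 + 227.290359) = 16.1693 km
2–5: √((-0.0245·111.32)² + (0.0337·69.03)²) = √(7.438383 + 5.411723) = 3.5847 km
2–6: √((-0.2789·111.32)² + (0.1458·69.03)²) = √(963.925399 + 101.295650) = 32.6377 km
2–7: √((-0.3214·111.32)² + (0.0047·69.03)²) = √(1280.083030 + 0.105262) = 35.7797 km
3–4: √((0.2949·111.32)² + (-0.5672·69.03)²) = √(1077.695180 + 1533.021307) = 51.0952 km
3–5: √((0.2179·111.32)² + (-0.3151·69.03)²) = √(588.384002 + 473.121357) = 32.5808 km
3–6: √((-0.0365·111.32)² + (-0.2030·69.03)²) = √(16.509432 + 196.366691) = 14.5903 km
3–7: √((-0.0790·111.32)² + (-0.3441·69.03)²) = √(77.339361 + 564.215603) = 25.3289 km
4–5: √((-0.0770·111.32)² + (0.2521·69.03)²) = √(73.473012 + 302.845718) = 19.3989 km
4–6: √((-0.3314·111.32)² + (0.3642·69.03)²) = √(1360.978936 + 632.056104) = 44.6434 km
4–7: √((-0.3739·111.32)² + (0.2231·69.03)²) = √(1732.436502 + 237.178265) = 44.3803 km
5–6: √((-0.2544·111.32)² + (0.1121·69.03)²) = √(802.011525 + 59.880714) = 29.3580 km
5–7: √((-0.2969·111.32)² + (-0.0290·69.03)²) = √(1092.362520 + 4.007483) = 33.1115 km
6–7: √((-0.0425·111.32)² + (-0.1411·69.03)²) = √(22.383307 + 94.870191) = 10.8284 km
Closest pair: 2–5 at 3.5847 km.

2 and 5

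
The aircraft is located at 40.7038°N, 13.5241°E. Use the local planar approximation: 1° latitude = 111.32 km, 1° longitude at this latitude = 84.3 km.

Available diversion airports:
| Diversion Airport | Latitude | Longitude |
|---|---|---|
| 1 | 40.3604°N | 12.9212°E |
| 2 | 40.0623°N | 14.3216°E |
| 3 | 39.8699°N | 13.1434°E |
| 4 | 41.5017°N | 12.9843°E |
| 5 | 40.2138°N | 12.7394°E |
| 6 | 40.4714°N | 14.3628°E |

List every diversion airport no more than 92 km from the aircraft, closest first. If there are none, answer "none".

1, 6, 5

Distances from 40.7038°N, 13.5241°E:
1: √((-0.3434·111.32)² + (-0.6029·84.3)²) = √(1461.325548 + 2583.126751) = 63.5960 km
2: √((-0.6415·111.32)² + (0.7975·84.3)²) = √(5099.642323 + 4519.772056) = 98.0786 km
3: √((-0.8339·111.32)² + (-0.3807·84.3)²) = √(8617.362114 + 1029.961291) = 98.2208 km
4: √((0.7979·111.32)² + (-0.5398·84.3)²) = √(7889.388187 + 2070.717766) = 99.8003 km
5: √((-0.4900·111.32)² + (-0.7847·84.3)²) = √(2975.353390 + 4375.850283) = 85.7392 km
6: √((-0.2324·111.32)² + (0.8387·84.3)²) = √(669.296637 + 4998.830780) = 75.2870 km
Threshold 92 km: 1 (63.5960 km), 6 (75.2870 km), 5 (85.7392 km) are within range.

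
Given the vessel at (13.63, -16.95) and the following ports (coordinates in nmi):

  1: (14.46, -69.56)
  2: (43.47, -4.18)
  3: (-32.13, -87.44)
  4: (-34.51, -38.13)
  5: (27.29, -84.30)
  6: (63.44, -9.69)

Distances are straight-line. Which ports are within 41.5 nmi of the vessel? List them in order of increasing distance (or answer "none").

Distances from (13.63, -16.95):
1: √((0.83)² + (-52.61)²) = √(0.6889 + 2767.8121) = 52.62 nmi
2: √((29.84)² + (12.77)²) = √(890.4256 + 163.0729) = 32.46 nmi
3: √((-45.76)² + (-70.49)²) = √(2093.9776 + 4968.8401) = 84.04 nmi
4: √((-48.14)² + (-21.18)²) = √(2317.4596 + 448.5924) = 52.59 nmi
5: √((13.66)² + (-67.35)²) = √(186.5956 + 4536.0225) = 68.72 nmi
6: √((49.81)² + (7.26)²) = √(2481.0361 + 52.7076) = 50.34 nmi
Threshold 41.5 nmi: 2 (32.46 nmi) is within range.

2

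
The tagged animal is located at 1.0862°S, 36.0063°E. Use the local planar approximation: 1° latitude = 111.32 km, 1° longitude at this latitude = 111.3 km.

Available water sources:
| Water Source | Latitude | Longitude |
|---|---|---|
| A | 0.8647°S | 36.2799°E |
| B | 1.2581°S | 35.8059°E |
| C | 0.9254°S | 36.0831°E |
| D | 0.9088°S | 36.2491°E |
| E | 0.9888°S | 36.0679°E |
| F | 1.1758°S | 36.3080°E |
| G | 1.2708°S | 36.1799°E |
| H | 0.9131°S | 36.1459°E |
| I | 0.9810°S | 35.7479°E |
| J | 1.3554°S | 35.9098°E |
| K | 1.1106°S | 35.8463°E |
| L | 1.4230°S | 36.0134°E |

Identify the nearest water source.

E

Distances from 1.0862°S, 36.0063°E:
A: √((0.2215·111.32)² + (0.2736·111.3)²) = √(607.986388 + 927.304815) = 39.1828 km
B: √((-0.1719·111.32)² + (-0.2004·111.3)²) = √(366.182975 + 497.491612) = 29.3883 km
C: √((0.1608·111.32)² + (0.0768·111.3)²) = √(320.419165 + 73.065569) = 19.8364 km
D: √((0.1774·111.32)² + (0.2428·111.3)²) = √(389.990139 + 730.277119) = 33.4704 km
E: √((0.0974·111.32)² + (0.0616·111.3)²) = √(117.561281 + 47.005833) = 12.8284 km
F: √((-0.0896·111.32)² + (0.3017·111.3)²) = √(99.486102 + 1127.563344) = 35.0293 km
G: √((-0.1846·111.32)² + (0.1736·111.3)²) = √(422.289019 + 373.327318) = 28.2067 km
H: √((0.1731·111.32)² + (0.1396·111.3)²) = √(371.313322 + 241.413285) = 24.7533 km
I: √((0.1052·111.32)² + (-0.2584·111.3)²) = √(137.144336 + 827.132998) = 31.0528 km
J: √((-0.2692·111.32)² + (-0.0965·111.3)²) = √(898.041706 + 115.357266) = 31.8339 km
K: √((-0.0244·111.32)² + (-0.1600·111.3)²) = √(7.377786 + 317.124864) = 18.0140 km
L: √((-0.3368·111.32)² + (0.0071·111.3)²) = √(1405.693255 + 0.624463) = 37.5009 km
Minimum: E at 12.8284 km.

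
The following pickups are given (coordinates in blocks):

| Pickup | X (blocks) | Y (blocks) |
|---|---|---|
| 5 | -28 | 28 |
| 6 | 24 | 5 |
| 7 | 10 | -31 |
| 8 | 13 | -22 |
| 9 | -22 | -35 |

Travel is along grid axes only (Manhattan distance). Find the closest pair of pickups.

Pairwise distances:
5–6: 75 blocks
5–7: 97 blocks
5–8: 91 blocks
5–9: 69 blocks
6–7: 50 blocks
6–8: 38 blocks
6–9: 86 blocks
7–8: 12 blocks
7–9: 36 blocks
8–9: 48 blocks
Closest pair: 7–8 at 12 blocks.

7 and 8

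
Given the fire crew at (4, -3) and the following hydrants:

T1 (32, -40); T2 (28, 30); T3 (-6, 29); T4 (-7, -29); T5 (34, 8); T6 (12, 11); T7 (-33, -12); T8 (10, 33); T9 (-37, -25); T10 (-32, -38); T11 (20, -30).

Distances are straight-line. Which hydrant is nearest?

Distances from (4, -3):
T1: √((28)² + (-37)²) = √(784.000 + 1369.000) = 46.4
T2: √((24)² + (33)²) = √(576.000 + 1089.000) = 40.8
T3: √((-10)² + (32)²) = √(100.000 + 1024.000) = 33.5
T4: √((-11)² + (-26)²) = √(121.000 + 676.000) = 28.2
T5: √((30)² + (11)²) = √(900.000 + 121.000) = 32.0
T6: √((8)² + (14)²) = √(64.000 + 196.000) = 16.1
T7: √((-37)² + (-9)²) = √(1369.000 + 81.000) = 38.1
T8: √((6)² + (36)²) = √(36.000 + 1296.000) = 36.5
T9: √((-41)² + (-22)²) = √(1681.000 + 484.000) = 46.5
T10: √((-36)² + (-35)²) = √(1296.000 + 1225.000) = 50.2
T11: √((16)² + (-27)²) = √(256.000 + 729.000) = 31.4
Minimum: T6 at 16.1.

T6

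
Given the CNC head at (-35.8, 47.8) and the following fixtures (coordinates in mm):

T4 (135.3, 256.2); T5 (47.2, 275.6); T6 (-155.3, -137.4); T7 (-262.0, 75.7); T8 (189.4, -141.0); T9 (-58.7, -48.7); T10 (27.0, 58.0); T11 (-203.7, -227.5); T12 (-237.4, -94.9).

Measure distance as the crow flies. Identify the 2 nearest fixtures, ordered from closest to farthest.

T10, T9

Distances from (-35.8, 47.8):
T4: 269.6 mm
T5: 242.4 mm
T6: 220.4 mm
T7: 227.9 mm
T8: 293.9 mm
T9: 99.2 mm
T10: 63.6 mm
T11: 322.5 mm
T12: 247.0 mm
Sorted: T10 (63.6 mm) < T9 (99.2 mm) < T6 (220.4 mm) < T7 (227.9 mm) < …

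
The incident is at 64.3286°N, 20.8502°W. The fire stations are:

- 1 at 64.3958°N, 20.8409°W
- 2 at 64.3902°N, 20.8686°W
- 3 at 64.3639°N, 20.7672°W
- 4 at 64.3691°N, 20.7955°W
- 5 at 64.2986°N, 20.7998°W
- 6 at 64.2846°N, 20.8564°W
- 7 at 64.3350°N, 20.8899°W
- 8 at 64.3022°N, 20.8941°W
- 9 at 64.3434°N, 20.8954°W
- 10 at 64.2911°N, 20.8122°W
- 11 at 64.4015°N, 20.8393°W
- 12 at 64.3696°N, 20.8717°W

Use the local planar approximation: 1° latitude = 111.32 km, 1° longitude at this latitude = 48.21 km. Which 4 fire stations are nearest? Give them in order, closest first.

7, 9, 8, 5

Distances from 64.3286°N, 20.8502°W:
1: √((0.0672·111.32)² + (0.0093·48.21)²) = √(55.960932 + 0.201020) = 7.4941 km
2: √((0.0616·111.32)² + (-0.0184·48.21)²) = √(47.022728 + 0.786883) = 6.9144 km
3: √((0.0353·111.32)² + (0.0830·48.21)²) = √(15.441725 + 16.011442) = 5.6083 km
4: √((0.0405·111.32)² + (0.0547·48.21)²) = √(20.326212 + 6.954228) = 5.2231 km
5: √((-0.0300·111.32)² + (0.0504·48.21)²) = √(11.152928 + 5.903850) = 4.1300 km
6: √((-0.0440·111.32)² + (-0.0062·48.21)²) = √(23.991188 + 0.089342) = 4.9072 km
7: √((0.0064·111.32)² + (-0.0397·48.21)²) = √(0.507582 + 3.663155) = 2.0422 km
8: √((-0.0264·111.32)² + (-0.0439·48.21)²) = √(8.636828 + 4.479229) = 3.6216 km
9: √((0.0148·111.32)² + (-0.0452·48.21)²) = √(2.714375 + 4.748442) = 2.7318 km
10: √((-0.0375·111.32)² + (0.0380·48.21)²) = √(17.426450 + 3.356151) = 4.5588 km
11: √((0.0729·111.32)² + (0.0109·48.21)²) = √(65.856925 + 0.276139) = 8.1322 km
12: √((0.0410·111.32)² + (-0.0215·48.21)²) = √(20.831191 + 1.074363) = 4.6803 km
Sorted: 7 (2.0422 km) < 9 (2.7318 km) < 8 (3.6216 km) < 5 (4.1300 km) < 10 (4.5588 km) < 12 (4.6803 km) < …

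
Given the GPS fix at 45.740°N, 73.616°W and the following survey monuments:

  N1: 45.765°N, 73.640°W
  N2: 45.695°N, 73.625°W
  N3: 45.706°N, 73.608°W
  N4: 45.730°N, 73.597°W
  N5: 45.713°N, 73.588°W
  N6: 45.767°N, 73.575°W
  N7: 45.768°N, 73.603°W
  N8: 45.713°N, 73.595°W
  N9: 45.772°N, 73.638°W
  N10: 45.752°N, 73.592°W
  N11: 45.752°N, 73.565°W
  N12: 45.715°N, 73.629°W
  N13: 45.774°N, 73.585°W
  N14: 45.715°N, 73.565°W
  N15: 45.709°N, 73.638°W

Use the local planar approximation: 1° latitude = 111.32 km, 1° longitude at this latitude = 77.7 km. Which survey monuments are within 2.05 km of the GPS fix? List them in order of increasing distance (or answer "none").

N4

Distances from 45.740°N, 73.616°W:
N1: 3.350 km
N2: 5.058 km
N3: 3.836 km
N4: 1.849 km
N5: 3.710 km
N6: 4.380 km
N7: 3.277 km
N8: 3.420 km
N9: 3.951 km
N10: 2.294 km
N11: 4.182 km
N12: 2.961 km
N13: 4.486 km
N14: 4.842 km
N15: 3.851 km
Threshold 2.05 km: N4 (1.849 km) is within range.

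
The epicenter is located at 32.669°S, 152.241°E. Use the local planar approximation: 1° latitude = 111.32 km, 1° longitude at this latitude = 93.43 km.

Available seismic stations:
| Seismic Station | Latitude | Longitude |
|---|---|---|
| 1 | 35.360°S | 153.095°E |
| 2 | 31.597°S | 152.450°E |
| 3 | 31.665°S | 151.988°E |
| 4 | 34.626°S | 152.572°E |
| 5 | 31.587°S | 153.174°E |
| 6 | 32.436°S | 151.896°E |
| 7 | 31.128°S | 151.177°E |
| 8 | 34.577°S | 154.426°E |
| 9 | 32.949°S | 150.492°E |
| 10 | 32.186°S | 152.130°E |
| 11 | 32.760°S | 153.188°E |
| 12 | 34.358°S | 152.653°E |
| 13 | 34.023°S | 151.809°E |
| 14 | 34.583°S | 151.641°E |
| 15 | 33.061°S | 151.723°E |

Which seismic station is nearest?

Distances from 32.669°S, 152.241°E:
1: √((-2.691·111.32)² + (0.854·93.43)²) = √(89737.46374 + 6366.31963) = 310.006 km
2: √((1.072·111.32)² + (0.209·93.43)²) = √(14240.85177 + 381.29865) = 120.922 km
3: √((1.004·111.32)² + (-0.253·93.43)²) = √(12491.47781 + 558.74512) = 114.238 km
4: √((-1.957·111.32)² + (0.331·93.43)²) = √(47460.03418 + 956.37604) = 220.037 km
5: √((1.082·111.32)² + (0.933·93.43)²) = √(14507.77852 + 7598.64202) = 148.682 km
6: √((0.233·111.32)² + (-0.345·93.43)²) = √(672.75702 + 1038.98885) = 41.373 km
7: √((1.541·111.32)² + (-1.064·93.43)²) = √(29427.38511 + 9882.25267) = 198.267 km
8: √((-1.908·111.32)² + (2.185·93.43)²) = √(45113.14829 + 41674.99729) = 294.598 km
9: √((-0.280·111.32)² + (-1.749·93.43)²) = √(971.54396 + 26702.52416) = 166.355 km
10: √((0.483·111.32)² + (-0.111·93.43)²) = √(2890.95051 + 107.55204) = 54.759 km
11: √((-0.091·111.32)² + (0.947·93.43)²) = √(102.61933 + 7828.39364) = 89.056 km
12: √((-1.689·111.32)² + (0.412·93.43)²) = √(35351.32486 + 1481.72337) = 191.919 km
13: √((-1.354·111.32)² + (-0.432·93.43)²) = √(22718.71294 + 1629.07167) = 156.038 km
14: √((-1.914·111.32)² + (-0.600·93.43)²) = √(45397.32490 + 3142.49936) = 220.318 km
15: √((-0.392·111.32)² + (-0.518·93.43)²) = √(1904.22617 + 2342.24444) = 65.165 km
Minimum: 6 at 41.373 km.

6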